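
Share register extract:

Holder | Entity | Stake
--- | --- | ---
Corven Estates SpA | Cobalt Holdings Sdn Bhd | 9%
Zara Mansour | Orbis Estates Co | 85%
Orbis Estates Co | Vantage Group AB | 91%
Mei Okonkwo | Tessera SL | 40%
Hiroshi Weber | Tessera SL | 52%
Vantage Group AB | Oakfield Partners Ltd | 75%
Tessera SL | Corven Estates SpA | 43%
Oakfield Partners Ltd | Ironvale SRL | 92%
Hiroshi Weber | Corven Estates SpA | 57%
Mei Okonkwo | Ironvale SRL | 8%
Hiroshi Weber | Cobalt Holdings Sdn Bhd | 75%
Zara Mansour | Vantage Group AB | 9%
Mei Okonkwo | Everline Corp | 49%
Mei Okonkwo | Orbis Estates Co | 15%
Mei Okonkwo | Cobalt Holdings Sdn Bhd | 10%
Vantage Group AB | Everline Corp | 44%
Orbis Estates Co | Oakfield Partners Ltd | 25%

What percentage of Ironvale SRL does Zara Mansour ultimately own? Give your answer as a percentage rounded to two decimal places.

79.13%

Zara reaches Ironvale along 3 paths.
Via Orbis → Vantage → Oakfield: 85% × 91% × 75% × 92% = 53.3715%.
Via Vantage → Oakfield: 9% × 75% × 92% = 6.21%.
Via Orbis → Oakfield: 85% × 25% × 92% = 19.55%.
Total: 53.3715% + 6.21% + 19.55% = 79.1315%.
Rounded: 79.13%.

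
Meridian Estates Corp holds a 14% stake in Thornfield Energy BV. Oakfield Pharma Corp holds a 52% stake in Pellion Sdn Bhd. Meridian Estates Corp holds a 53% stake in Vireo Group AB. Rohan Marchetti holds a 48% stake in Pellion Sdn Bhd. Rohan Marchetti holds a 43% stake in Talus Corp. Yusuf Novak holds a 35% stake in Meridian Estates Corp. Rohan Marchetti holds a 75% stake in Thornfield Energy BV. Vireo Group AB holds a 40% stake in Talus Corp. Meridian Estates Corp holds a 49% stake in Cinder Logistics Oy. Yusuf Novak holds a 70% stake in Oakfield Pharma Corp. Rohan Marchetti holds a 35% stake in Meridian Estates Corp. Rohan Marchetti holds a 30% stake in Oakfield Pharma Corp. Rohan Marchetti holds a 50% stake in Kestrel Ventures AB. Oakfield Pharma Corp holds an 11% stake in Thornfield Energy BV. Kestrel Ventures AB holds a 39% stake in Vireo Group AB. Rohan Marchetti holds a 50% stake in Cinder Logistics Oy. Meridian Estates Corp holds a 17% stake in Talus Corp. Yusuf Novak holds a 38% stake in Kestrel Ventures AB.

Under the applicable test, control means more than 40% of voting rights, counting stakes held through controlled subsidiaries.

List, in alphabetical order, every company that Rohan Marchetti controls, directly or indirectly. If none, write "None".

Cinder Logistics Oy, Kestrel Ventures AB, Pellion Sdn Bhd, Talus Corp, Thornfield Energy BV

Rohan holds 50% of Kestrel, so Rohan controls Kestrel.
Rohan holds 75% of Thornfield, so Rohan controls Thornfield.
Rohan holds 48% of Pellion, so Rohan controls Pellion.
Rohan holds 43% of Talus, so Rohan controls Talus.
Rohan holds 50% of Cinder, so Rohan controls Cinder.
No other company's threshold is met.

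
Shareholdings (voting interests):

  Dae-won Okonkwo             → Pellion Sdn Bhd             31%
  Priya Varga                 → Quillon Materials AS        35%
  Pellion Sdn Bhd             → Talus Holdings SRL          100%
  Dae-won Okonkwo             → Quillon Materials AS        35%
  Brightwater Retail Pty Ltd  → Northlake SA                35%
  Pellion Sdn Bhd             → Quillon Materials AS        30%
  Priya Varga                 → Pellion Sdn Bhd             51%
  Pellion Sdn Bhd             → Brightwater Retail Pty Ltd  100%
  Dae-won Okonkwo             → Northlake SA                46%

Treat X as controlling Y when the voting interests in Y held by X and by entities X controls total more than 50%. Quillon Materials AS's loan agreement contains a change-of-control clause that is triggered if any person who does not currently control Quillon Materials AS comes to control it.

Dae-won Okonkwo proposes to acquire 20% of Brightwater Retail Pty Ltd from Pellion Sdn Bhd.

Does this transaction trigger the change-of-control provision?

No

The purchase adds only to Dae-won's holdings (Pellion's stake shrinks), so Dae-won is the only person who could newly come to control Quillon.
Dae-won's largest direct stake is 46% in Northlake, which does not meet the threshold, so Dae-won controls no company.
In Quillon, Dae-won's side holds only 35%, not > 50%.
So before the transaction, Dae-won does not control Quillon.
After the purchase, Dae-won holds 20% of Brightwater directly, and Pellion's stake falls to 80%.
Dae-won's side now holds 20% of Brightwater, not > 50%, so Dae-won still does not control Brightwater.
After the transaction, Dae-won's side holds 35% of Quillon, not > 50%, so Dae-won still does not control Quillon.
No new person acquires control, so the clause is not triggered.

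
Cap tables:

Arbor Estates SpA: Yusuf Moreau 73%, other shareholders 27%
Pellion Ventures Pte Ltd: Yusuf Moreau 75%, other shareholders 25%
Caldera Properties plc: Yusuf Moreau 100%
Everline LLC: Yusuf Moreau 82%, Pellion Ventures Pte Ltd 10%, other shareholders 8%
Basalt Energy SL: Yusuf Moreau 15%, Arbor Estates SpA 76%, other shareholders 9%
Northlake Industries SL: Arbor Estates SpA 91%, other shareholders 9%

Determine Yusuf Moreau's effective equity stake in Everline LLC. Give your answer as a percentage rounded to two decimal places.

89.50%

Yusuf reaches Everline along 2 paths.
Direct stake: 82% = 82%.
Via Pellion: 75% × 10% = 7.5%.
Total: 82% + 7.5% = 89.5%.
Rounded: 89.50%.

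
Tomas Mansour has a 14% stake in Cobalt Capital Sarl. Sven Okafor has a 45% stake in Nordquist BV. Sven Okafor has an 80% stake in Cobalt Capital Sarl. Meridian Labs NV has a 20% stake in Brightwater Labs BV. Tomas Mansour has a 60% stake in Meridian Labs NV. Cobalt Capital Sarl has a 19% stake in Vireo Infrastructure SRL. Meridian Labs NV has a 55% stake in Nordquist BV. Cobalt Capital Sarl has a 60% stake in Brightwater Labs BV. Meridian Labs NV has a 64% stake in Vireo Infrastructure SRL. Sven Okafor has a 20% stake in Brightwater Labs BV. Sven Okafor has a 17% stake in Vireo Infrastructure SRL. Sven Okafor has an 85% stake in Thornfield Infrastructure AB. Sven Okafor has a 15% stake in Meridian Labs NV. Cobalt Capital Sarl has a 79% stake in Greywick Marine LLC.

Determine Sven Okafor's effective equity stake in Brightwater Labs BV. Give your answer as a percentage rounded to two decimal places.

71.00%

Sven reaches Brightwater along 3 paths.
Via Meridian: 15% × 20% = 3%.
Direct stake: 20% = 20%.
Via Cobalt: 80% × 60% = 48%.
Total: 3% + 20% + 48% = 71%.
Rounded: 71.00%.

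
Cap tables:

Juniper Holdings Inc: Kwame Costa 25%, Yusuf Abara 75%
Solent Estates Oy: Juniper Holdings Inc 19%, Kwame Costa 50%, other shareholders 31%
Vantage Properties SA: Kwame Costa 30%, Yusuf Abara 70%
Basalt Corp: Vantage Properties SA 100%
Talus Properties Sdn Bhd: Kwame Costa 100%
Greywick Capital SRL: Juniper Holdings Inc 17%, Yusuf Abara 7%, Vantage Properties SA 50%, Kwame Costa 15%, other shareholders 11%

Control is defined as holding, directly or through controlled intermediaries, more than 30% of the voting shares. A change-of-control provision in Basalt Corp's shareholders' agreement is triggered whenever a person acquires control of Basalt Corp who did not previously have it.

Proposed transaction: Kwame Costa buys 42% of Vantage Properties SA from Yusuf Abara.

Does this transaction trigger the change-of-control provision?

Yes

The purchase adds only to Kwame's holdings (Yusuf's stake shrinks), so Kwame is the only person who could newly come to control Basalt.
Kwame holds 50% of Solent, so Kwame controls Solent.
Kwame holds 100% of Talus, so Kwame controls Talus.
Neither Kwame nor any entity Kwame controls holds any voting interest in Basalt.
So before the transaction, Kwame does not control Basalt.
After the purchase, Kwame's direct stake in Vantage rises to 30% + 42% = 72%, and Yusuf's stake falls to 28%.
Kwame holds 72% of Vantage, so Kwame controls Vantage.
Vantage holds 100% of Basalt, so Kwame controls Basalt.
Kwame did not control Basalt before and does after, so the clause is triggered.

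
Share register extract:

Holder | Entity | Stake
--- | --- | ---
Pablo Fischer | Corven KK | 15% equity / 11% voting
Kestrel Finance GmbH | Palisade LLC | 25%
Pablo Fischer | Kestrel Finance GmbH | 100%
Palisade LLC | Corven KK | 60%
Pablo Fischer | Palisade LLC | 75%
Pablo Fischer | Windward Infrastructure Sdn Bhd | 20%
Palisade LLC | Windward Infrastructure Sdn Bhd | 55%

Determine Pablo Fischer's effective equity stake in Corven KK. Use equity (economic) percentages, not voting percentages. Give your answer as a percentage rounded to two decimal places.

Pablo reaches Corven along 3 paths.
Direct stake: 15% = 15%.
Via Kestrel → Palisade: 100% × 25% × 60% = 15%.
Via Palisade: 75% × 60% = 45%.
Total: 15% + 15% + 45% = 75%.
Rounded: 75.00%.

75.00%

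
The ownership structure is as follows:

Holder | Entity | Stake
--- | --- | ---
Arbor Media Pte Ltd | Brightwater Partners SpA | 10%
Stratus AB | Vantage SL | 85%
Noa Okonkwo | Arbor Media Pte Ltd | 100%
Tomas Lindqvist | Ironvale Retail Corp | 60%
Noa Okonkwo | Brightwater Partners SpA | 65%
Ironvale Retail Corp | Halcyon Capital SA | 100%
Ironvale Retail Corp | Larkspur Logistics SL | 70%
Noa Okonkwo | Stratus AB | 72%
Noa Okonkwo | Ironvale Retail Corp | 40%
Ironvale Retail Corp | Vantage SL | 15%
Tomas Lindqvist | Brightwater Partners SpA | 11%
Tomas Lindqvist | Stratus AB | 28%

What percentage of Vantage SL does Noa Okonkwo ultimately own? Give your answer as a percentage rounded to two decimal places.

Noa reaches Vantage along 2 paths.
Via Stratus: 72% × 85% = 61.2%.
Via Ironvale: 40% × 15% = 6%.
Total: 61.2% + 6% = 67.2%.
Rounded: 67.20%.

67.20%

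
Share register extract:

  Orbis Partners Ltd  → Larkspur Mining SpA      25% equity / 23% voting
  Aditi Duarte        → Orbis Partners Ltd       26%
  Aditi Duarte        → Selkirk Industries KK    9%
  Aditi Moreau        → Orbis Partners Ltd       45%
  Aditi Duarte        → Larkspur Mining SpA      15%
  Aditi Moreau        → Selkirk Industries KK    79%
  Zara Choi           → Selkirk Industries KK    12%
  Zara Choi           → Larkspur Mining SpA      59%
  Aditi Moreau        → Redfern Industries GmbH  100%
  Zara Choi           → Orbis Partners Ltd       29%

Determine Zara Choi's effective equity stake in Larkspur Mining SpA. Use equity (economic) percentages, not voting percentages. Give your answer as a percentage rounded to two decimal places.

66.25%

Zara reaches Larkspur along 2 paths.
Direct stake: 59% = 59%.
Via Orbis: 29% × 25% = 7.25%.
Total: 59% + 7.25% = 66.25%.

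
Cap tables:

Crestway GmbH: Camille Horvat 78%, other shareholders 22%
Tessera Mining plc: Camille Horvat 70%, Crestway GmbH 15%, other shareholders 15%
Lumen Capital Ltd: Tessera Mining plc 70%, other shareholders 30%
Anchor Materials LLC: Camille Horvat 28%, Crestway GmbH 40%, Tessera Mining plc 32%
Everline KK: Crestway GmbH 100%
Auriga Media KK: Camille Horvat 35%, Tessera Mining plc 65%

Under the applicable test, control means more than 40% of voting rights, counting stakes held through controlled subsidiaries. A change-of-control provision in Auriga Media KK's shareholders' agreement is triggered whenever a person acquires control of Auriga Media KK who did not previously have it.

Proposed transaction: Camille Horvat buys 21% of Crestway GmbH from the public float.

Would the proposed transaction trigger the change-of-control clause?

The purchase changes only Camille's holdings, so Camille is the only person who could newly come to control Auriga.
Camille holds 78% of Crestway, so Camille controls Crestway.
Camille and Crestway together hold 70% + 15% = 85% of Tessera, so Camille controls Tessera.
Camille and Tessera together hold 35% + 65% = 100% of Auriga, so Camille controls Auriga.
So Camille already controls Auriga before the transaction.
After the purchase, Camille's direct stake in Crestway rises to 78% + 21% = 99%.
Camille controlled Auriga already, so this is not a new person acquiring control; every other person's position is unchanged or reduced.
No new person acquires control, so the clause is not triggered.

No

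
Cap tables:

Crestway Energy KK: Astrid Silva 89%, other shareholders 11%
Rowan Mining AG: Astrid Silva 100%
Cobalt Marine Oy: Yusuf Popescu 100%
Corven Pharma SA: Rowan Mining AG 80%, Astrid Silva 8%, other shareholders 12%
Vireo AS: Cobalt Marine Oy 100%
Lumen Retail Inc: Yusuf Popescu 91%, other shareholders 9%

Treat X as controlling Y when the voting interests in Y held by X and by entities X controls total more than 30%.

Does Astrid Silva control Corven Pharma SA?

Astrid holds 100% of Rowan, so Astrid controls Rowan.
Rowan and Astrid together hold 80% + 8% = 88% of Corven, so Astrid controls Corven.

Yes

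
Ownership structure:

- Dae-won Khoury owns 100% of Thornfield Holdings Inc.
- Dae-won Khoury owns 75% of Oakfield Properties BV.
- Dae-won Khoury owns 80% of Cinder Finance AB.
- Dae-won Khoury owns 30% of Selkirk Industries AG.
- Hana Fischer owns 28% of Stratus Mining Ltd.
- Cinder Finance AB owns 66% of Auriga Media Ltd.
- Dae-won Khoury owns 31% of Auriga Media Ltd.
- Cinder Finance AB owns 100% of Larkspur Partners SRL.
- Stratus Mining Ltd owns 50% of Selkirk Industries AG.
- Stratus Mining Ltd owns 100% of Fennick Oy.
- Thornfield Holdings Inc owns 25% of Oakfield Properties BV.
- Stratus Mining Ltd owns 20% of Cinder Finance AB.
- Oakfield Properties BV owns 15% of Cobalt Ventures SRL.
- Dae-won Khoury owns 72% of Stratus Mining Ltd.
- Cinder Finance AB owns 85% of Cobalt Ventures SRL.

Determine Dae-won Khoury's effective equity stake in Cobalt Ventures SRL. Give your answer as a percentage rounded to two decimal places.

Dae-won reaches Cobalt along 4 paths.
Via Cinder: 80% × 85% = 68%.
Via Stratus → Cinder: 72% × 20% × 85% = 12.24%.
Via Oakfield: 75% × 15% = 11.25%.
Via Thornfield → Oakfield: 100% × 25% × 15% = 3.75%.
Total: 68% + 12.24% + 11.25% + 3.75% = 95.24%.

95.24%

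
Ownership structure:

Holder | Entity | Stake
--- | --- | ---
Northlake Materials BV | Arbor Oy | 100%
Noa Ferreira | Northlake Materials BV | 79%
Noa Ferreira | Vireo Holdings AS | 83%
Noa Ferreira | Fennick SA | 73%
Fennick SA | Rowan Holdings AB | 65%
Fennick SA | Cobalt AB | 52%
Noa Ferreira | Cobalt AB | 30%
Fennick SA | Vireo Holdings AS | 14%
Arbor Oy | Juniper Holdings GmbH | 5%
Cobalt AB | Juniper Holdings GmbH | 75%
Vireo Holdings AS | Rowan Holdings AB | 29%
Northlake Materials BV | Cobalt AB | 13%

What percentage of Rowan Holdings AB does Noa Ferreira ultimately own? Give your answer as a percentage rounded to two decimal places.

74.48%

Noa reaches Rowan along 3 paths.
Via Fennick: 73% × 65% = 47.45%.
Via Vireo: 83% × 29% = 24.07%.
Via Fennick → Vireo: 73% × 14% × 29% = 2.9638%.
Total: 47.45% + 24.07% + 2.9638% = 74.4838%.
Rounded: 74.48%.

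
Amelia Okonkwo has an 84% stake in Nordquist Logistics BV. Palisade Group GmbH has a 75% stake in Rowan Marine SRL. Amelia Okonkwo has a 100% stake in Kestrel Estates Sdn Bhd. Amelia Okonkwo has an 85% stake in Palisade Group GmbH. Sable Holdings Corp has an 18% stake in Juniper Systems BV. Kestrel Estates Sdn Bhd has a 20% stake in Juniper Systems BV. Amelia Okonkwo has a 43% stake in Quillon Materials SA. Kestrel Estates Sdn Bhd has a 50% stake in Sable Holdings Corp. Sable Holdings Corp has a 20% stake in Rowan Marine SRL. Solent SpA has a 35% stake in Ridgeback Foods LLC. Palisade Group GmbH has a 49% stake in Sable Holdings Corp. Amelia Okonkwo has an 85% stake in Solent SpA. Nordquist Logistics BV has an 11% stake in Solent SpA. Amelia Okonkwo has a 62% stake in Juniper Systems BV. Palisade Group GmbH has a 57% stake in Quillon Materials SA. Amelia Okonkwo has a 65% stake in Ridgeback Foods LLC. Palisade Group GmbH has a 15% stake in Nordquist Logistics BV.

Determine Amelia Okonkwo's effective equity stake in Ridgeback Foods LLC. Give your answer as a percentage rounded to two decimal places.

Amelia reaches Ridgeback along 4 paths.
Via Solent: 85% × 35% = 29.75%.
Via Palisade → Nordquist → Solent: 85% × 15% × 11% × 35% = 0.490875%.
Via Nordquist → Solent: 84% × 11% × 35% = 3.234%.
Direct stake: 65% = 65%.
Total: 29.75% + 0.490875% + 3.234% + 65% = 98.474875%.
Rounded: 98.47%.

98.47%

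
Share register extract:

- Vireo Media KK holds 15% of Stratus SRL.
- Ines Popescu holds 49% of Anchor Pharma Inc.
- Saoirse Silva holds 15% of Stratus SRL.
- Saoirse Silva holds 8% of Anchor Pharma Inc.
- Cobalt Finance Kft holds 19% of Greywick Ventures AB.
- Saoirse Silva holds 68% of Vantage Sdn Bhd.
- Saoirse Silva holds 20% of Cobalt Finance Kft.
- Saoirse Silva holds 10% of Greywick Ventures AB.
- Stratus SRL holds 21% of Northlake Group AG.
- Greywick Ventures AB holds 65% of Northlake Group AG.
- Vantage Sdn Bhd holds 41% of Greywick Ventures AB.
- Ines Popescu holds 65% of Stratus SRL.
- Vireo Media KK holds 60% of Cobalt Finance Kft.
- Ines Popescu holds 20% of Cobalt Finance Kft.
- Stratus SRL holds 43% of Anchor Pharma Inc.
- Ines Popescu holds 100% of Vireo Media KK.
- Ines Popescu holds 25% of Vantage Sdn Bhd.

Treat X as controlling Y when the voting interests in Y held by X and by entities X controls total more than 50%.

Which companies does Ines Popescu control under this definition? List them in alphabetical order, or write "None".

Ines holds 100% of Vireo, so Ines controls Vireo.
Vireo and Ines together hold 60% + 20% = 80% of Cobalt, so Ines controls Cobalt.
Ines and Vireo together hold 65% + 15% = 80% of Stratus, so Ines controls Stratus.
Ines and Stratus together hold 49% + 43% = 92% of Anchor, so Ines controls Anchor.
No other company's threshold is met.

Anchor Pharma Inc, Cobalt Finance Kft, Stratus SRL, Vireo Media KK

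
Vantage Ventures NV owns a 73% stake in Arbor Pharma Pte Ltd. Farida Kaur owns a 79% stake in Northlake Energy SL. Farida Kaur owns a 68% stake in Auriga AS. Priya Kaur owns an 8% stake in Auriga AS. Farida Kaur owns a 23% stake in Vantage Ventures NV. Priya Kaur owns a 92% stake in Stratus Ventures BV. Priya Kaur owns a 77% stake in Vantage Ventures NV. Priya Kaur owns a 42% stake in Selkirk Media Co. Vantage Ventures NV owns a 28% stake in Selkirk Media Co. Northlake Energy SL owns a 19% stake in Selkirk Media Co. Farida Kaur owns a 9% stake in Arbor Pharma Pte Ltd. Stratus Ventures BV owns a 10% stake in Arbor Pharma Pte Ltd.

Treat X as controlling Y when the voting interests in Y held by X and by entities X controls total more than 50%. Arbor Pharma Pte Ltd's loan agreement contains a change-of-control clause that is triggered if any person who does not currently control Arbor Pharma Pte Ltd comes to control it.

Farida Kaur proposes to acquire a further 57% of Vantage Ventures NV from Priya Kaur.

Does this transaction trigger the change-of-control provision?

The purchase adds only to Farida's holdings (Priya's stake shrinks), so Farida is the only person who could newly come to control Arbor.
Farida holds 79% of Northlake, so Farida controls Northlake.
Farida holds 68% of Auriga, so Farida controls Auriga.
In Arbor, Farida's side holds only 9%, not > 50%.
So before the transaction, Farida does not control Arbor.
After the purchase, Farida's direct stake in Vantage rises to 23% + 57% = 80%, and Priya's stake falls to 20%.
Farida holds 80% of Vantage, so Farida controls Vantage.
Farida and Vantage together hold 9% + 73% = 82% of Arbor, so Farida controls Arbor.
Farida did not control Arbor before and does after, so the clause is triggered.

Yes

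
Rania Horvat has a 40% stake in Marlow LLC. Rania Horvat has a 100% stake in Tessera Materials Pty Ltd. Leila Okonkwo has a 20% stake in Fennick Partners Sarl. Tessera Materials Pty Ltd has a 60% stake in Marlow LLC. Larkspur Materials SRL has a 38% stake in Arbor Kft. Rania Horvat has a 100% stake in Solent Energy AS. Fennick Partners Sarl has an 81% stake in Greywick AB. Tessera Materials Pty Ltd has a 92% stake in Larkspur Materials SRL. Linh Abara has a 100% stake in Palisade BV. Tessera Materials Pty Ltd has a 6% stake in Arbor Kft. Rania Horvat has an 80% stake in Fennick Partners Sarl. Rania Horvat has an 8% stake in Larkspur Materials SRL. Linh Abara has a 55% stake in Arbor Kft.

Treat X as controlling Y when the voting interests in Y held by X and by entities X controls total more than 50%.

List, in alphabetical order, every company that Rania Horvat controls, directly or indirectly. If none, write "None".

Fennick Partners Sarl, Greywick AB, Larkspur Materials SRL, Marlow LLC, Solent Energy AS, Tessera Materials Pty Ltd

Rania holds 80% of Fennick, so Rania controls Fennick.
Rania holds 100% of Solent, so Rania controls Solent.
Rania holds 100% of Tessera, so Rania controls Tessera.
Rania and Tessera together hold 8% + 92% = 100% of Larkspur, so Rania controls Larkspur.
Rania and Tessera together hold 40% + 60% = 100% of Marlow, so Rania controls Marlow.
Fennick holds 81% of Greywick, so Rania controls Greywick.
No other company's threshold is met.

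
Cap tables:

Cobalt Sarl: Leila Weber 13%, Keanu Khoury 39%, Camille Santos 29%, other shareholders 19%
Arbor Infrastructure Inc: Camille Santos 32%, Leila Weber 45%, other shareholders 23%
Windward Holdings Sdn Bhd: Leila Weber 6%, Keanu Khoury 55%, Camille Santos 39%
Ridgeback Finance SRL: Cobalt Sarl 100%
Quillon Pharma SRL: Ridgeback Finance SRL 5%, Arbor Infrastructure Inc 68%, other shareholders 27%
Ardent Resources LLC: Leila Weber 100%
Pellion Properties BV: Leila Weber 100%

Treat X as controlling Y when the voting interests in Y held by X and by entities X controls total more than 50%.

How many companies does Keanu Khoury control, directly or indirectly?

Keanu holds 55% of Windward, so Keanu controls Windward.
No other company's threshold is met.
Keanu controls 1 company.

1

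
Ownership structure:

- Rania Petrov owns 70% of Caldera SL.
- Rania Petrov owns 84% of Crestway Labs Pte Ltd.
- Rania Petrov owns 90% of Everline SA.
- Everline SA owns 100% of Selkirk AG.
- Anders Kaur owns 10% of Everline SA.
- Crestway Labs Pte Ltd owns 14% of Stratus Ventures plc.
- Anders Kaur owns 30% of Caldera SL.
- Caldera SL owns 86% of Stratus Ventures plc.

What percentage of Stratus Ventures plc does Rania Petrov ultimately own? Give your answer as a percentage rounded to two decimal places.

71.96%

Rania reaches Stratus along 2 paths.
Via Caldera: 70% × 86% = 60.2%.
Via Crestway: 84% × 14% = 11.76%.
Total: 60.2% + 11.76% = 71.96%.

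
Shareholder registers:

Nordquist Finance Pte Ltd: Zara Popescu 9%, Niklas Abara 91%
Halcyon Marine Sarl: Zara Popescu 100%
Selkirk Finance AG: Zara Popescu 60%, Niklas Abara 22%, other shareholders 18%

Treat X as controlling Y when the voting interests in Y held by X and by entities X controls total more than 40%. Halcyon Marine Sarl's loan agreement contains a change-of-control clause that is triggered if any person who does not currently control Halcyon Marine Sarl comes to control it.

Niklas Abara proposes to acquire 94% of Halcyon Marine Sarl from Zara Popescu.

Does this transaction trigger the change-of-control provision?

Yes

The purchase adds only to Niklas's holdings (Zara's stake shrinks), so Niklas is the only person who could newly come to control Halcyon.
Niklas holds 91% of Nordquist, so Niklas controls Nordquist.
Neither Niklas nor any entity Niklas controls holds any voting interest in Halcyon.
So before the transaction, Niklas does not control Halcyon.
After the purchase, Niklas holds 94% of Halcyon directly, and Zara's stake falls to 6%.
Niklas holds 94% of Halcyon, so Niklas controls Halcyon.
Niklas did not control Halcyon before and does after, so the clause is triggered.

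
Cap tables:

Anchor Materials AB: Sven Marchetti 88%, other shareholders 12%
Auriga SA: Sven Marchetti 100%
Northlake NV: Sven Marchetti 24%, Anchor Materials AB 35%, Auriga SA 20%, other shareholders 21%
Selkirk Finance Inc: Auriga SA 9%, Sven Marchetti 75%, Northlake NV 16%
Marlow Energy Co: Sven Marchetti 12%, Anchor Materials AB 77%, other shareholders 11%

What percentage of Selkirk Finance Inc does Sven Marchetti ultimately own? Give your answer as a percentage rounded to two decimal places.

95.97%

Sven reaches Selkirk along 5 paths.
Via Auriga: 100% × 9% = 9%.
Direct stake: 75% = 75%.
Via Northlake: 24% × 16% = 3.84%.
Via Anchor → Northlake: 88% × 35% × 16% = 4.928%.
Via Auriga → Northlake: 100% × 20% × 16% = 3.2%.
Total: 9% + 75% + 3.84% + 4.928% + 3.2% = 95.968%.
Rounded: 95.97%.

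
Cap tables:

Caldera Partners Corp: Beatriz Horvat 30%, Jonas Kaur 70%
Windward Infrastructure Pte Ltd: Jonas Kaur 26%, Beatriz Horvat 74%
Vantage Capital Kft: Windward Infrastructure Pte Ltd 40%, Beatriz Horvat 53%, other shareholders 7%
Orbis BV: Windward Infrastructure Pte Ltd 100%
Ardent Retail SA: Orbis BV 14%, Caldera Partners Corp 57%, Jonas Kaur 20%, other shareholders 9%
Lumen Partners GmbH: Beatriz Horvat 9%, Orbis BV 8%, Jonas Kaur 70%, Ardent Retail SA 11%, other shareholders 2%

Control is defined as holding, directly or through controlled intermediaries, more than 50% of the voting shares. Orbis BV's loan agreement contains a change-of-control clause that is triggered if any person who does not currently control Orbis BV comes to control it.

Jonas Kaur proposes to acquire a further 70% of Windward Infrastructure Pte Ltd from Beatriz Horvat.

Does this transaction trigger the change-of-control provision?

The purchase adds only to Jonas's holdings (Beatriz's stake shrinks), so Jonas is the only person who could newly come to control Orbis.
Jonas holds 70% of Caldera, so Jonas controls Caldera.
Caldera and Jonas together hold 57% + 20% = 77% of Ardent, so Jonas controls Ardent.
Jonas and Ardent together hold 70% + 11% = 81% of Lumen, so Jonas controls Lumen.
Neither Jonas nor any entity Jonas controls holds any voting interest in Orbis.
So before the transaction, Jonas does not control Orbis.
After the purchase, Jonas's direct stake in Windward rises to 26% + 70% = 96%, and Beatriz's stake falls to 4%.
Jonas holds 96% of Windward, so Jonas controls Windward.
Windward holds 100% of Orbis, so Jonas controls Orbis.
Jonas did not control Orbis before and does after, so the clause is triggered.

Yes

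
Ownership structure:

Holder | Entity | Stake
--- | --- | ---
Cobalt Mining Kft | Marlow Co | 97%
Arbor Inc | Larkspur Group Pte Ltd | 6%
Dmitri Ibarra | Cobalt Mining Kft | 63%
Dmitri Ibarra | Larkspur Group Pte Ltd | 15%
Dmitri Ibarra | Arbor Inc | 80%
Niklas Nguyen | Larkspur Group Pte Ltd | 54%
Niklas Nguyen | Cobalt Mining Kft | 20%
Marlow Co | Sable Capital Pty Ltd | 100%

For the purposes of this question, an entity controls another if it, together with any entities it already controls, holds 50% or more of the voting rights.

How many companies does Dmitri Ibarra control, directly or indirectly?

Dmitri holds 80% of Arbor, so Dmitri controls Arbor.
Dmitri holds 63% of Cobalt, so Dmitri controls Cobalt.
Cobalt holds 97% of Marlow, so Dmitri controls Marlow.
Marlow holds 100% of Sable, so Dmitri controls Sable.
No other company's threshold is met.
Dmitri controls 4 companies.

4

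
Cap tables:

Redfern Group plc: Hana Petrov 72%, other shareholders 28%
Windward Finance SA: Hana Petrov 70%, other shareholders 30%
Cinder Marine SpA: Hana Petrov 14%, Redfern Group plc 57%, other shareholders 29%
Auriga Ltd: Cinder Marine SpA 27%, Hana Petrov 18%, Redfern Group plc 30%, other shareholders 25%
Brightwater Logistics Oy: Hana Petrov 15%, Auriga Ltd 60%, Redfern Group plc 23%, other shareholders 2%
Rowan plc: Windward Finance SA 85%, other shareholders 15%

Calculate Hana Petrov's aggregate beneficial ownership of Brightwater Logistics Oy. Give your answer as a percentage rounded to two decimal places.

64.24%

Hana reaches Brightwater along 6 paths.
Direct stake: 15% = 15%.
Via Cinder → Auriga: 14% × 27% × 60% = 2.268%.
Via Redfern → Cinder → Auriga: 72% × 57% × 27% × 60% = 6.64848%.
Via Auriga: 18% × 60% = 10.8%.
Via Redfern → Auriga: 72% × 30% × 60% = 12.96%.
Via Redfern: 72% × 23% = 16.56%.
Total: 15% + 2.268% + 6.64848% + 10.8% + 12.96% + 16.56% = 64.23648%.
Rounded: 64.24%.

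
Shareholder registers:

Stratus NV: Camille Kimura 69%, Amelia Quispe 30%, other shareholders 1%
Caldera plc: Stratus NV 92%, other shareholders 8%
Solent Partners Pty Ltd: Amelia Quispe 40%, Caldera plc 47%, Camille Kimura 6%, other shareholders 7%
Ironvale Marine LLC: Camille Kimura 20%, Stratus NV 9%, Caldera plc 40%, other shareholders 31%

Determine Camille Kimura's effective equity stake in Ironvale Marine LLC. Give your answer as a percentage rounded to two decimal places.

51.60%

Camille reaches Ironvale along 3 paths.
Direct stake: 20% = 20%.
Via Stratus: 69% × 9% = 6.21%.
Via Stratus → Caldera: 69% × 92% × 40% = 25.392%.
Total: 20% + 6.21% + 25.392% = 51.602%.
Rounded: 51.60%.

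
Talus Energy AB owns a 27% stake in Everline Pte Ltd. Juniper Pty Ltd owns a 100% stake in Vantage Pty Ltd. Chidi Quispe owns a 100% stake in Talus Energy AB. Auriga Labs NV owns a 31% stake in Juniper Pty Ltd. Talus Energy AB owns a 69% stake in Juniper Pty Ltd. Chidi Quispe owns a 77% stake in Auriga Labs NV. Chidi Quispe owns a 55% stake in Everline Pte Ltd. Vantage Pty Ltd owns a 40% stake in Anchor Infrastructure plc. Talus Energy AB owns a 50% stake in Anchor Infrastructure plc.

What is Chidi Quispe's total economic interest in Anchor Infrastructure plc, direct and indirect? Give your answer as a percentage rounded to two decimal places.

87.15%

Chidi reaches Anchor along 3 paths.
Via Talus → Juniper → Vantage: 100% × 69% × 100% × 40% = 27.6%.
Via Auriga → Juniper → Vantage: 77% × 31% × 100% × 40% = 9.548%.
Via Talus: 100% × 50% = 50%.
Total: 27.6% + 9.548% + 50% = 87.148%.
Rounded: 87.15%.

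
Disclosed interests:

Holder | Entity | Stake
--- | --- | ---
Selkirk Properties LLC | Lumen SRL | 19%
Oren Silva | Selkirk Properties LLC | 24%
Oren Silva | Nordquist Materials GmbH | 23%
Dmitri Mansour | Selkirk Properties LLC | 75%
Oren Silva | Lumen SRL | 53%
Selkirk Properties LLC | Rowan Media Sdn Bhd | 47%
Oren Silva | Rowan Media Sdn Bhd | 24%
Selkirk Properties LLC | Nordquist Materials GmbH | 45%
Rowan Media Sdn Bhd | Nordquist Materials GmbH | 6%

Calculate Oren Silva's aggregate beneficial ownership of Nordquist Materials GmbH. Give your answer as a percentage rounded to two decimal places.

35.92%

Oren reaches Nordquist along 4 paths.
Direct stake: 23% = 23%.
Via Selkirk: 24% × 45% = 10.8%.
Via Selkirk → Rowan: 24% × 47% × 6% = 0.6768%.
Via Rowan: 24% × 6% = 1.44%.
Total: 23% + 10.8% + 0.6768% + 1.44% = 35.9168%.
Rounded: 35.92%.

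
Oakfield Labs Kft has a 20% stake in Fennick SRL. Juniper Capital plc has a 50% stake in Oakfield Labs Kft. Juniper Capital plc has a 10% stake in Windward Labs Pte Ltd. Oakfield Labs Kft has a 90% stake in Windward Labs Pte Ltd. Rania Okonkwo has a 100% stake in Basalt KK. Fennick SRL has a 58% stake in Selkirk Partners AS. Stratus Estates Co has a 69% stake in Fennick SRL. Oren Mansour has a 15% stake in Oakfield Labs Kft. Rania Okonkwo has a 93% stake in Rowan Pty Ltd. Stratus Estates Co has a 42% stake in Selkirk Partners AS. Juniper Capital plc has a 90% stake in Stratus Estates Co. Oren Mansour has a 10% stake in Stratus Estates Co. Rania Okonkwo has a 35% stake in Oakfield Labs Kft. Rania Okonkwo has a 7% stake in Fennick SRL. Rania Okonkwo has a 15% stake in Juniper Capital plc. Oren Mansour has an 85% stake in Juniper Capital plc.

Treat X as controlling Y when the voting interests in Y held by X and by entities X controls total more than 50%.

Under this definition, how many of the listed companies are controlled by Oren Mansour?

Oren holds 85% of Juniper, so Oren controls Juniper.
Juniper and Oren together hold 90% + 10% = 100% of Stratus, so Oren controls Stratus.
Juniper and Oren together hold 50% + 15% = 65% of Oakfield, so Oren controls Oakfield.
Oakfield and Juniper together hold 90% + 10% = 100% of Windward, so Oren controls Windward.
Oakfield and Stratus together hold 20% + 69% = 89% of Fennick, so Oren controls Fennick.
Stratus and Fennick together hold 42% + 58% = 100% of Selkirk, so Oren controls Selkirk.
No other company's threshold is met.
Oren controls 6 companies.

6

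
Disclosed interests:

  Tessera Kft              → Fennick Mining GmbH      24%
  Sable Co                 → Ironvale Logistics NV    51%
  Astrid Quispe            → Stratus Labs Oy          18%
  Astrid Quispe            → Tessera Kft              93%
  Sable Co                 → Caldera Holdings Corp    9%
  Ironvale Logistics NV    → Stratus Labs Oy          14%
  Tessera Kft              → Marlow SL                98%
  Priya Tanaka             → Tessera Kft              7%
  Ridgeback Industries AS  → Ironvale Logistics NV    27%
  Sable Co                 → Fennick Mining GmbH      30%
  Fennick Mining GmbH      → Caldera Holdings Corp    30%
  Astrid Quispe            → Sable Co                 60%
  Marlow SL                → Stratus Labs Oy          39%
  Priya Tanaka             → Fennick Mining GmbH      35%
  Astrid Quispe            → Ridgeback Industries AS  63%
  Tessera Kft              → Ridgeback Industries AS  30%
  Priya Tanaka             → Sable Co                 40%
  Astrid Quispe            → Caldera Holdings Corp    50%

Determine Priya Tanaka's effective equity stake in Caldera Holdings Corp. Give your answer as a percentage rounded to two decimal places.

18.20%

Priya reaches Caldera along 4 paths.
Via Fennick: 35% × 30% = 10.5%.
Via Sable → Fennick: 40% × 30% × 30% = 3.6%.
Via Tessera → Fennick: 7% × 24% × 30% = 0.504%.
Via Sable: 40% × 9% = 3.6%.
Total: 10.5% + 3.6% + 0.504% + 3.6% = 18.204%.
Rounded: 18.20%.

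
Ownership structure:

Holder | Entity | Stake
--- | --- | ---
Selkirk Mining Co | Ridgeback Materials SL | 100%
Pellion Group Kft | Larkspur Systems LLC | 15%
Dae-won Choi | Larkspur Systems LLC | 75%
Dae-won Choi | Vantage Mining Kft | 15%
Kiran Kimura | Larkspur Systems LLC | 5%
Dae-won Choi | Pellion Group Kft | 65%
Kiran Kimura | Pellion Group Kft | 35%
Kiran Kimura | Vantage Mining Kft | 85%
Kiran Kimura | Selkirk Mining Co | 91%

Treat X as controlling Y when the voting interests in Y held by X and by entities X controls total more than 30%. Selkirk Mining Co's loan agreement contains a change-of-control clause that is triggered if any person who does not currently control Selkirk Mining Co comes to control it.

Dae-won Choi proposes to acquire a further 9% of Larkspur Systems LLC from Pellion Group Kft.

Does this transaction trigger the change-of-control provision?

No

The purchase adds only to Dae-won's holdings (Pellion's stake shrinks), so Dae-won is the only person who could newly come to control Selkirk.
Dae-won holds 65% of Pellion, so Dae-won controls Pellion.
Dae-won and Pellion together hold 75% + 15% = 90% of Larkspur, so Dae-won controls Larkspur.
Neither Dae-won nor any entity Dae-won controls holds any voting interest in Selkirk.
So before the transaction, Dae-won does not control Selkirk.
After the purchase, Dae-won's direct stake in Larkspur rises to 75% + 9% = 84%, and Pellion's stake falls to 6%.
Dae-won and Pellion together hold 84% + 6% = 90% of Larkspur, so Dae-won controls Larkspur.
After the transaction, neither Dae-won nor any entity Dae-won controls holds a voting interest in Selkirk, so Dae-won still does not control it.
No new person acquires control, so the clause is not triggered.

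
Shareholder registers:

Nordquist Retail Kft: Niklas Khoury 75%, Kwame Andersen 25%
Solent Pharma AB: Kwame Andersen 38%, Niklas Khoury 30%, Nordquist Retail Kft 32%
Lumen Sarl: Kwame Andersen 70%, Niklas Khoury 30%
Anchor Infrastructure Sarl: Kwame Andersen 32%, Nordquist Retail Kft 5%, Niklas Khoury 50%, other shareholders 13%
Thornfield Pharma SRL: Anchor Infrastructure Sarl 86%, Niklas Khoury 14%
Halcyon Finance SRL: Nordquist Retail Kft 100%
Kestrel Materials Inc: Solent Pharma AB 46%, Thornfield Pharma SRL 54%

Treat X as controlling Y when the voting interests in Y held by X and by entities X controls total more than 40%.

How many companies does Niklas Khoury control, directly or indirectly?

6

Niklas holds 75% of Nordquist, so Niklas controls Nordquist.
Niklas and Nordquist together hold 30% + 32% = 62% of Solent, so Niklas controls Solent.
Nordquist and Niklas together hold 5% + 50% = 55% of Anchor, so Niklas controls Anchor.
Anchor and Niklas together hold 86% + 14% = 100% of Thornfield, so Niklas controls Thornfield.
Nordquist holds 100% of Halcyon, so Niklas controls Halcyon.
Solent and Thornfield together hold 46% + 54% = 100% of Kestrel, so Niklas controls Kestrel.
No other company's threshold is met.
Niklas controls 6 companies.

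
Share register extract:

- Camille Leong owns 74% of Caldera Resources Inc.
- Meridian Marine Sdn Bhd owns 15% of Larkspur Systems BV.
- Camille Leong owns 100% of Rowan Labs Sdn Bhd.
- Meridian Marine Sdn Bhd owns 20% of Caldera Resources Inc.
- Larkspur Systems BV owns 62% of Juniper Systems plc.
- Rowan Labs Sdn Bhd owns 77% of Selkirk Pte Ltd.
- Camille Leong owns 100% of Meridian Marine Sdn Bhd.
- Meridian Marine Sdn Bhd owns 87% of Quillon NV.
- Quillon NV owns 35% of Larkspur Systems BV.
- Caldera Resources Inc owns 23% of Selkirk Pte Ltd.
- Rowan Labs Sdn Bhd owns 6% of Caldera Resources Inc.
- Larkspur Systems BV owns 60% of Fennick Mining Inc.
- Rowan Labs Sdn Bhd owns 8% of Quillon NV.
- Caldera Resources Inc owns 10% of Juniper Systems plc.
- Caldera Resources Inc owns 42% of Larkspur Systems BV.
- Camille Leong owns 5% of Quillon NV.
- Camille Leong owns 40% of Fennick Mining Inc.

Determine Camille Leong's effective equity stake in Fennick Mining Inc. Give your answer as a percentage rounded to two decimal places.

95.20%

Camille reaches Fennick along 8 paths.
Direct stake: 40% = 40%.
Via Meridian → Larkspur: 100% × 15% × 60% = 9%.
Via Quillon → Larkspur: 5% × 35% × 60% = 1.05%.
Via Rowan → Quillon → Larkspur: 100% × 8% × 35% × 60% = 1.68%.
Via Meridian → Quillon → Larkspur: 100% × 87% × 35% × 60% = 18.27%.
Via Rowan → Caldera → Larkspur: 100% × 6% × 42% × 60% = 1.512%.
Via Meridian → Caldera → Larkspur: 100% × 20% × 42% × 60% = 5.04%.
Via Caldera → Larkspur: 74% × 42% × 60% = 18.648%.
Total: 40% + 9% + 1.05% + 1.68% + 18.27% + 1.512% + 5.04% + 18.648% = 95.2%.
Rounded: 95.20%.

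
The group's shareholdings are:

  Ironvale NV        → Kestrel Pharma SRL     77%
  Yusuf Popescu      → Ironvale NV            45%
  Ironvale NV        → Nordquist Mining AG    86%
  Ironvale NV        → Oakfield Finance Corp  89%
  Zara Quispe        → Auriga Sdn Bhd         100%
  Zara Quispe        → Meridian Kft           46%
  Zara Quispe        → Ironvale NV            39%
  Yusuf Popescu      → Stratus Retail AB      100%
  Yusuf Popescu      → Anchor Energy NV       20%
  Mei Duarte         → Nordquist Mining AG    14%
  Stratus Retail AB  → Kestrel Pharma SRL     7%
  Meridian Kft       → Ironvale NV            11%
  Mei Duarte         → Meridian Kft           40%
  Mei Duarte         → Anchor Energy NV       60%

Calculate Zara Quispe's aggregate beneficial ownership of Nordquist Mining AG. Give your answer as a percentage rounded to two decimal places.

37.89%

Zara reaches Nordquist along 2 paths.
Via Ironvale: 39% × 86% = 33.54%.
Via Meridian → Ironvale: 46% × 11% × 86% = 4.3516%.
Total: 33.54% + 4.3516% = 37.8916%.
Rounded: 37.89%.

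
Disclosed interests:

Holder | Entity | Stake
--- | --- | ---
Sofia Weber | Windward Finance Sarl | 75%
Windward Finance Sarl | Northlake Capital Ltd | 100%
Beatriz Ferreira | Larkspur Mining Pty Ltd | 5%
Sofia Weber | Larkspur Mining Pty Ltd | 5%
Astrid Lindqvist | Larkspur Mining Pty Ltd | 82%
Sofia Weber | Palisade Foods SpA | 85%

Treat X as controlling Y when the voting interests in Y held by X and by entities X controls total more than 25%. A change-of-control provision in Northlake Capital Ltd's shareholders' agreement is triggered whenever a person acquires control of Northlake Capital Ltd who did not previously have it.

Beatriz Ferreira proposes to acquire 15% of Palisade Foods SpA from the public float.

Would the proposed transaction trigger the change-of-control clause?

The purchase changes only Beatriz's holdings, so Beatriz is the only person who could newly come to control Northlake.
Beatriz's largest direct stake is 5% in Larkspur, which does not meet the threshold, so Beatriz controls no company.
Neither Beatriz nor any entity Beatriz controls holds any voting interest in Northlake.
So before the transaction, Beatriz does not control Northlake.
After the purchase, Beatriz holds 15% of Palisade directly.
Beatriz's side now holds 15% of Palisade, not > 25%, so Beatriz still does not control Palisade.
After the transaction, neither Beatriz nor any entity Beatriz controls holds a voting interest in Northlake, so Beatriz still does not control it.
No new person acquires control, so the clause is not triggered.

No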